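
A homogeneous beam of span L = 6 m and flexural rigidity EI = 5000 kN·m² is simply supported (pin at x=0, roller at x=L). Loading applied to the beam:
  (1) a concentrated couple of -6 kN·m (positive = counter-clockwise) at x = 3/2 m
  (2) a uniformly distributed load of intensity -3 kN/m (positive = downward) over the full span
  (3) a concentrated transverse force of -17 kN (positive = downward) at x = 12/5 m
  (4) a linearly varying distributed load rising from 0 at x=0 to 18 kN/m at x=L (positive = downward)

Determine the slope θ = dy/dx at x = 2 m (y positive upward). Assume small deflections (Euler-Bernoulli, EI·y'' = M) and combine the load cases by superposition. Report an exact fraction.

θ(2) = -12957/5000000 rad

Load 1 — applied couple M₀=-6 kN·m at a=3/2 m (b=L-a=9/2):
  θ_1 = (M₀x²/(2L)-M₀(x-a)+C₁)/EI  [x>a] with C₁=M₀(3b²-L²)/(6L)=-33/8 = ((-6)·2²/(2·6)-(-6)·(2-(3/2))+(-33/8))/5000 = -1/1600 rad
Load 2 — uniform load w=-3 kN/m over full span:
  θ_2 = -w(L³-6Lx²+4x³)/(24EI) = -(-3)·(6³-6·6·2²+4·2³)/(24·5000) = 13/5000 rad
Load 3 — point force P=-17 kN at a=12/5 m (b=L-a=18/5):
  θ_3 = -Pb(L²-b²-3x²)/(6LEI)  [x≤a] = -(-17)·(18/5)·(6²-(18/5)²-3·2²)/(6·6·5000) = 1173/312500 rad
Load 4 — triangular load w₀=18 kN/m (0→w₀ over full span):
  θ_4 = -w₀(7L⁴-30L²x²+15x⁴)/(360LEI) = -18·(7·6⁴-30·6²·2²+15·2⁴)/(360·6·5000) = -26/3125 rad
Superposition: θ = Σ θ_i = -12957/5000000 rad ≈ -0.002591 rad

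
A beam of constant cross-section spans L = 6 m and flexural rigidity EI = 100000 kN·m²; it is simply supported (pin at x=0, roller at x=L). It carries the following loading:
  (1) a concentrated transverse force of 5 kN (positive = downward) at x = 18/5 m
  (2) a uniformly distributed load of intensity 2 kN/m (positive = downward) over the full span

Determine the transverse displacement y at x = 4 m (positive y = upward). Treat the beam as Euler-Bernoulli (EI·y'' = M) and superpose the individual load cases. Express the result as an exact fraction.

y(4) = -907/1875000 m

Load 1 — point force P=5 kN at a=18/5 m (b=L-a=12/5):
  y_1 = -Pa(L-x)(2Lx-a²-x²)/(6LEI)  [x>a] = -5·(18/5)·(6-4)·(2·6·4-(18/5)²-4²)/(6·6·100000) = -119/625000 m
Load 2 — uniform load w=2 kN/m over full span:
  y_2 = -wx(L³-2Lx²+x³)/(24EI) = -2·4·(6³-2·6·4²+4³)/(24·100000) = -11/37500 m
Superposition: y = Σ y_i = -907/1875000 m ≈ -0.000484 m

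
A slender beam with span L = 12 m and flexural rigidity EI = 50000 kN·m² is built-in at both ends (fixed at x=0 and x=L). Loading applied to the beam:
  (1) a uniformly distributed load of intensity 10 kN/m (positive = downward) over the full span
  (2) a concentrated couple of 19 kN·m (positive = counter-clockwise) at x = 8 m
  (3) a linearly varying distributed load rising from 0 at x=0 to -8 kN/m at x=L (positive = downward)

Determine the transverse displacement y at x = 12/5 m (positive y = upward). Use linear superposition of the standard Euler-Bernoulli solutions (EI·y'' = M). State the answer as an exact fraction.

Load 1 — uniform load w=10 kN/m over full span:
  y_1 = -wx²(L-x)²/(24EI) = -10·(12/5)²·(12-(12/5))²/(24·50000) = -1728/390625 m
Load 2 — applied couple M₀=19 kN·m at a=8 m (b=L-a=4):
  y_2 = (R_Ax³/6 - M_Ax²/2)/EI  [x≤a] with R_A=19/9, M_A=19/3 = ((19/9)·(12/5)³/6 - (19/3)·(12/5)²/2)/50000 = -209/781250 m
Load 3 — triangular load w₀=-8 kN/m (0→w₀ over full span):
  y_3 = -w₀x²(L-x)²(x+2L)/(120LEI) = -(-8)·(12/5)²·(12-(12/5))²·((12/5)+2·12)/(120·12·50000) = 76032/48828125 m
Superposition: y = Σ y_i = -306061/97656250 m ≈ -0.003134 m

y(12/5) = -306061/97656250 m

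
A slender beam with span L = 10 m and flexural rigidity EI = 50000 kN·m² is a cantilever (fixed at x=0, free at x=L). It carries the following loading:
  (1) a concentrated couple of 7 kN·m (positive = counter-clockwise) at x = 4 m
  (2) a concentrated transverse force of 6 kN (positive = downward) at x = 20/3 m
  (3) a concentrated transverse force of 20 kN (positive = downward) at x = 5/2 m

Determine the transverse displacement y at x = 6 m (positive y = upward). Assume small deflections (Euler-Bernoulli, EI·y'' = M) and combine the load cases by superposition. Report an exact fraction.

Load 1 — applied couple M₀=7 kN·m at a=4 m (b=L-a=6):
  y_1 = M₀a(2x-a)/(2EI)  [x>a] = 7·4·(2·6-4)/(2·50000) = 7/3125 m
Load 2 — point force P=6 kN at a=20/3 m (b=L-a=10/3):
  y_2 = -Px²(3a-x)/(6EI)  [x≤a] = -6·6²·(3·(20/3)-6)/(6·50000) = -63/6250 m
Load 3 — point force P=20 kN at a=5/2 m (b=L-a=15/2):
  y_3 = -Pa²(3x-a)/(6EI)  [x>a] = -20·(5/2)²·(3·6-(5/2))/(6·50000) = -31/4800 m
Superposition: y = Σ y_i = -8579/600000 m ≈ -0.014298 m

y(6) = -8579/600000 m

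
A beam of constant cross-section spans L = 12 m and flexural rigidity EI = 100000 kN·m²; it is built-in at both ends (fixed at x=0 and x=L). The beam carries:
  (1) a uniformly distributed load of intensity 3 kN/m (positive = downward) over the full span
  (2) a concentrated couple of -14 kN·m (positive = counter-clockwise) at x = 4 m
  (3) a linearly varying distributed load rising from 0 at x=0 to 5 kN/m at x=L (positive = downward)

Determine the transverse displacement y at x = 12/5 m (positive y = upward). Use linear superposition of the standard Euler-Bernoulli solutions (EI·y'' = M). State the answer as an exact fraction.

Load 1 — uniform load w=3 kN/m over full span:
  y_1 = -wx²(L-x)²/(24EI) = -3·(12/5)²·(12-(12/5))²/(24·100000) = -1296/1953125 m
Load 2 — applied couple M₀=-14 kN·m at a=4 m (b=L-a=8):
  y_2 = (R_Ax³/6 - M_Ax²/2)/EI  [x≤a] with R_A=-14/9, M_A=0 = ((-14/9)·(12/5)³/6 - 0·(12/5)²/2)/100000 = -14/390625 m
Load 3 — triangular load w₀=5 kN/m (0→w₀ over full span):
  y_3 = -w₀x²(L-x)²(x+2L)/(120LEI) = -5·(12/5)²·(12-(12/5))²·((12/5)+2·12)/(120·12·100000) = -4752/9765625 m
Superposition: y = Σ y_i = -11582/9765625 m ≈ -0.001186 m

y(12/5) = -11582/9765625 m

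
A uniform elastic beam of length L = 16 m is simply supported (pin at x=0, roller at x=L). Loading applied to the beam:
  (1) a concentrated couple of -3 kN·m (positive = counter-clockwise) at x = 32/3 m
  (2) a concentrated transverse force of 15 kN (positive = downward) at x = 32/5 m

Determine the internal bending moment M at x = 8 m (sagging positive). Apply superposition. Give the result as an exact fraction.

Load 1 — applied couple M₀=-3 kN·m at a=32/3 m (b=L-a=16/3):
  M_1 = M₀x/L  [x≤a] = (-3)·8/16 = -3/2 kN·m
Load 2 — point force P=15 kN at a=32/5 m (b=L-a=48/5):
  M_2 = Pa(L-x)/L  [x>a] = 15·(32/5)·(16-8)/16 = 48 kN·m
Superposition: M = Σ M_i = 93/2 kN·m ≈ 46.500000 kN·m

M(8) = 93/2 kN·m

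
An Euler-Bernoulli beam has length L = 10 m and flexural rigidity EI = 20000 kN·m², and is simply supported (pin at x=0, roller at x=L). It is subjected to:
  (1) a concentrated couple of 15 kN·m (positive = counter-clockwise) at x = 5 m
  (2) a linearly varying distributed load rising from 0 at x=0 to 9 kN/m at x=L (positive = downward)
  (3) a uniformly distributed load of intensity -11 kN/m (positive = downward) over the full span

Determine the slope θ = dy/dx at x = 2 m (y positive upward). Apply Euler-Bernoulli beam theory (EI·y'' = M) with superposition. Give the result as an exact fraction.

Load 1 — applied couple M₀=15 kN·m at a=5 m (b=L-a=5):
  θ_1 = (M₀x²/(2L)+C₁)/EI  [x≤a] with C₁=M₀(3b²-L²)/(6L)=-25/4 = (15·2²/(2·10)+(-25/4))/20000 = -13/80000 rad
Load 2 — triangular load w₀=9 kN/m (0→w₀ over full span):
  θ_2 = -w₀(7L⁴-30L²x²+15x⁴)/(360LEI) = -9·(7·10⁴-30·10²·2²+15·2⁴)/(360·10·20000) = -91/12500 rad
Load 3 — uniform load w=-11 kN/m over full span:
  θ_3 = -w(L³-6Lx²+4x³)/(24EI) = -(-11)·(10³-6·10·2²+4·2³)/(24·20000) = 363/20000 rad
Superposition: θ = Σ θ_i = 4283/400000 rad ≈ 0.010708 rad

θ(2) = 4283/400000 rad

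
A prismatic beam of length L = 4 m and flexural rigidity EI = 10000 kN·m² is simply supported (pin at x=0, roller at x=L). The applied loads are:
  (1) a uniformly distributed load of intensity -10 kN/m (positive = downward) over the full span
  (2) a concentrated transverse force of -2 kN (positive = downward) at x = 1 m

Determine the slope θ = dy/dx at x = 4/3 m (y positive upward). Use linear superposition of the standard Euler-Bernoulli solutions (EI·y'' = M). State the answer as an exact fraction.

Load 1 — uniform load w=-10 kN/m over full span:
  θ_1 = -w(L³-6Lx²+4x³)/(24EI) = -(-10)·(4³-6·4·(4/3)²+4·(4/3)³)/(24·10000) = 13/10125 rad
Load 2 — point force P=-2 kN at a=1 m (b=L-a=3):
  θ_2 = -Pa(2L²-6Lx+3x²+a²)/(6LEI)  [x>a] = -(-2)·1·(2·4²-6·4·(4/3)+3·(4/3)²+1²)/(6·4·10000) = 19/360000 rad
Superposition: θ = Σ θ_i = 4331/3240000 rad ≈ 0.001337 rad

θ(4/3) = 4331/3240000 rad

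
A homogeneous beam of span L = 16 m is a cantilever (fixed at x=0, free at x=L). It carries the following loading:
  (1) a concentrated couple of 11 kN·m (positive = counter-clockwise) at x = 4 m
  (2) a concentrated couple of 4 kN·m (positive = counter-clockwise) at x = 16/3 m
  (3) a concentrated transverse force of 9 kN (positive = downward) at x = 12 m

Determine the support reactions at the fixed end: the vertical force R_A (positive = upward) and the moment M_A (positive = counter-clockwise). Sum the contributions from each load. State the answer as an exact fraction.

Load 1 — applied couple M₀=11 kN·m at a=4 m (b=L-a=12):
  R_A = 0 kN
  M_A = -M₀ = -11 kN·m
Load 2 — applied couple M₀=4 kN·m at a=16/3 m (b=L-a=32/3):
  R_A = 0 kN
  M_A = -M₀ = -4 kN·m
Load 3 — point force P=9 kN at a=12 m (b=L-a=4):
  R_A = P = 9 kN
  M_A = Pa = 9·12 = 108 kN·m
Superposition: R_A = 9 kN, M_A = 93 kN·m

R_A = 9 kN, M_A = 93 kN·m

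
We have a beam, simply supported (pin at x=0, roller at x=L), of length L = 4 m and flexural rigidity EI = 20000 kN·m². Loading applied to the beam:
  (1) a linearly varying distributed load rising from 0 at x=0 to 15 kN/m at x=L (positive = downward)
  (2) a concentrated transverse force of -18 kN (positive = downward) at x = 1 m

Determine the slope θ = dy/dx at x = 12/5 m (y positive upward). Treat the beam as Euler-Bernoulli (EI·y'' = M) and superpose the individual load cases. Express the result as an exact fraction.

θ(12/5) = -811/30000000 rad

Load 1 — triangular load w₀=15 kN/m (0→w₀ over full span):
  θ_1 = -w₀(7L⁴-30L²x²+15x⁴)/(360LEI) = -15·(7·4⁴-30·4²·(12/5)²+15·(12/5)⁴)/(360·4·20000) = 58/234375 rad
Load 2 — point force P=-18 kN at a=1 m (b=L-a=3):
  θ_2 = -Pa(2L²-6Lx+3x²+a²)/(6LEI)  [x>a] = -(-18)·1·(2·4²-6·4·(12/5)+3·(12/5)²+1²)/(6·4·20000) = -549/2000000 rad
Superposition: θ = Σ θ_i = -811/30000000 rad ≈ -0.000027 rad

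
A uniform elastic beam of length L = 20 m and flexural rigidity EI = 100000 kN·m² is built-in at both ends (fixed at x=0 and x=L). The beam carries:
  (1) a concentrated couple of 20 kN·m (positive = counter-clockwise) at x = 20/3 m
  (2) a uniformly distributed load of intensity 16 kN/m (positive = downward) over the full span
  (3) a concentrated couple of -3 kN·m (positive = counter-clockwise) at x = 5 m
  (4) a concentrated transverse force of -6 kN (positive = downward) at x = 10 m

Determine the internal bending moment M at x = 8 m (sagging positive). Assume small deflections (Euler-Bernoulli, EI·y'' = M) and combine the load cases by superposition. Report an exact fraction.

M(8) = 52181/240 kN·m

Load 1 — applied couple M₀=20 kN·m at a=20/3 m (b=L-a=40/3):
  M_1 = R_Ax - M_A - M₀  [x>a] with R_A=4/3, M_A=0 = (4/3)·8 - 0 - 20 = -28/3 kN·m
Load 2 — uniform load w=16 kN/m over full span:
  M_2 = wLx/2 - wL²/12 - wx²/2 = 16·20·8/2 - 16·20²/12 - 16·8²/2 = 704/3 kN·m
Load 3 — applied couple M₀=-3 kN·m at a=5 m (b=L-a=15):
  M_3 = R_Ax - M_A - M₀  [x>a] with R_A=-27/160, M_A=9/16 = (-27/160)·8 - (9/16) - (-3) = 87/80 kN·m
Load 4 — point force P=-6 kN at a=10 m (b=L-a=10):
  M_4 = Pb²(3a+b)x/L³ - Pab²/L²  [x≤a] = (-6)·10²·(3·10+10)·8/20³ - (-6)·10·10²/20² = -9 kN·m
Superposition: M = Σ M_i = 52181/240 kN·m ≈ 217.420833 kN·m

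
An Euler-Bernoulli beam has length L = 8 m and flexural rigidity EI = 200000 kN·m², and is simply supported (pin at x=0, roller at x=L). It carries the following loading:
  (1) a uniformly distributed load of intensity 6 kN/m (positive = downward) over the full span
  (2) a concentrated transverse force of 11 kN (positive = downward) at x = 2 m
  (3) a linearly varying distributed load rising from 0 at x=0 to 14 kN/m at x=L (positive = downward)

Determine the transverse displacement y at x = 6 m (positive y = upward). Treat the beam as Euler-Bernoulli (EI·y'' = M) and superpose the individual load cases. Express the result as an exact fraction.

y(6) = -557/200000 m

Load 1 — uniform load w=6 kN/m over full span:
  y_1 = -wx(L³-2Lx²+x³)/(24EI) = -6·6·(8³-2·8·6²+6³)/(24·200000) = -57/50000 m
Load 2 — point force P=11 kN at a=2 m (b=L-a=6):
  y_2 = -Pa(L-x)(2Lx-a²-x²)/(6LEI)  [x>a] = -11·2·(8-6)·(2·8·6-2²-6²)/(6·8·200000) = -77/300000 m
Load 3 — triangular load w₀=14 kN/m (0→w₀ over full span):
  y_3 = -w₀x(7L⁴-10L²x²+3x⁴)/(360LEI) = -14·6·(7·8⁴-10·8²·6²+3·6⁴)/(360·8·200000) = -833/600000 m
Superposition: y = Σ y_i = -557/200000 m ≈ -0.002785 m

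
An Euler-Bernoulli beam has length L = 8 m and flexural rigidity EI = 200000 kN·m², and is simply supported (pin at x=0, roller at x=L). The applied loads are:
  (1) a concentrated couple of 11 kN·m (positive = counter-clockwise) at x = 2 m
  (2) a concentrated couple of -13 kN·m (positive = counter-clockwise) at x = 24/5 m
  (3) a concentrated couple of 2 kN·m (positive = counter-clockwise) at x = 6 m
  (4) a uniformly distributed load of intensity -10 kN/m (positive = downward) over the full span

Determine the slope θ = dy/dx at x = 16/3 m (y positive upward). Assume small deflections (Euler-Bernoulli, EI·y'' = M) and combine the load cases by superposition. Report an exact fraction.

Load 1 — applied couple M₀=11 kN·m at a=2 m (b=L-a=6):
  θ_1 = (M₀x²/(2L)-M₀(x-a)+C₁)/EI  [x>a] with C₁=M₀(3b²-L²)/(6L)=121/12 = (11·(16/3)²/(2·8)-11·((16/3)-2)+(121/12))/200000 = -253/7200000 rad
Load 2 — applied couple M₀=-13 kN·m at a=24/5 m (b=L-a=16/5):
  θ_2 = (M₀x²/(2L)-M₀(x-a)+C₁)/EI  [x>a] with C₁=M₀(3b²-L²)/(6L)=676/75 = ((-13)·(16/3)²/(2·8)-(-13)·((16/3)-(24/5))+(676/75))/200000 = -403/11250000 rad
Load 3 — applied couple M₀=2 kN·m at a=6 m (b=L-a=2):
  θ_3 = (M₀x²/(2L)+C₁)/EI  [x≤a] with C₁=M₀(3b²-L²)/(6L)=-13/6 = (2·(16/3)²/(2·8)+(-13/6))/200000 = 1/144000 rad
Load 4 — uniform load w=-10 kN/m over full span:
  θ_4 = -w(L³-6Lx²+4x³)/(24EI) = -(-10)·(8³-6·8·(16/3)²+4·(16/3)³)/(24·200000) = -26/50625 rad
Superposition: θ = Σ θ_i = -935707/1620000000 rad ≈ -0.000578 rad

θ(16/3) = -935707/1620000000 rad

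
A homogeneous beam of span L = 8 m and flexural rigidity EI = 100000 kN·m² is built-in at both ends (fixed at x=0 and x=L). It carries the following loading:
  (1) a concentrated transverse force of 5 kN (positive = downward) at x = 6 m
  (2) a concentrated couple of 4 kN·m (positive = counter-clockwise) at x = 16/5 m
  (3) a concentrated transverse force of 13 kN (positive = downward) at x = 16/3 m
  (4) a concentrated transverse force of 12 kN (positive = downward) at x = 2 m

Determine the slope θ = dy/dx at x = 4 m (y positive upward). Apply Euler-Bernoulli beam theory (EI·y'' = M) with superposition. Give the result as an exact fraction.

θ(4) = -3947/270000000 rad

Load 1 — point force P=5 kN at a=6 m (b=L-a=2):
  θ_1 = -Pb²x(2aL-(3a+b)x)/(2L³EI)  [x≤a] = -5·2²·4·(2·6·8-(3·6+2)·4)/(2·8³·100000) = -1/80000 rad
Load 2 — applied couple M₀=4 kN·m at a=16/5 m (b=L-a=24/5):
  θ_2 = (R_Ax²/2 - M_Ax - M₀(x-a))/EI  [x>a] with R_A=18/25, M_A=12/25 = ((18/25)·4²/2 - (12/25)·4 - 4·(4-(16/5)))/100000 = 1/156250 rad
Load 3 — point force P=13 kN at a=16/3 m (b=L-a=8/3):
  θ_3 = -Pb²x(2aL-(3a+b)x)/(2L³EI)  [x≤a] = -13·(8/3)²·4·(2·(16/3)·8-(3·(16/3)+(8/3))·4)/(2·8³·100000) = -13/337500 rad
Load 4 — point force P=12 kN at a=2 m (b=L-a=6):
  θ_4 = Pa²(L-x)(2bL-(3b+a)(L-x))/(2L³EI)  [x>a] = 12·2²·(8-4)·(2·6·8-(3·6+2)·(8-4))/(2·8³·100000) = 3/100000 rad
Superposition: θ = Σ θ_i = -3947/270000000 rad ≈ -0.000015 rad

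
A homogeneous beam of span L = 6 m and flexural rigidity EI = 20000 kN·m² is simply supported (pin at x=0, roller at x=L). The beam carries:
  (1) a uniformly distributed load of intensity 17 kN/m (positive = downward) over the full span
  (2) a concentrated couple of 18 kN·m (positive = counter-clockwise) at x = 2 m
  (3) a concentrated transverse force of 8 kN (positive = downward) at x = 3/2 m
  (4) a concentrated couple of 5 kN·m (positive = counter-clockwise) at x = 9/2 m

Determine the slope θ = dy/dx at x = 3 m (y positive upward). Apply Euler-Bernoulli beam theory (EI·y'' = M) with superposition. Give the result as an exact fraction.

θ(3) = 11/64000 rad

Load 1 — uniform load w=17 kN/m over full span:
  θ_1 = -w(L³-6Lx²+4x³)/(24EI) = -17·(6³-6·6·3²+4·3³)/(24·20000) = 0 rad
Load 2 — applied couple M₀=18 kN·m at a=2 m (b=L-a=4):
  θ_2 = (M₀x²/(2L)-M₀(x-a)+C₁)/EI  [x>a] with C₁=M₀(3b²-L²)/(6L)=6 = (18·3²/(2·6)-18·(3-2)+6)/20000 = 3/40000 rad
Load 3 — point force P=8 kN at a=3/2 m (b=L-a=9/2):
  θ_3 = -Pa(2L²-6Lx+3x²+a²)/(6LEI)  [x>a] = -8·(3/2)·(2·6²-6·6·3+3·3²+(3/2)²)/(6·6·20000) = 9/80000 rad
Load 4 — applied couple M₀=5 kN·m at a=9/2 m (b=L-a=3/2):
  θ_4 = (M₀x²/(2L)+C₁)/EI  [x≤a] with C₁=M₀(3b²-L²)/(6L)=-65/16 = (5·3²/(2·6)+(-65/16))/20000 = -1/64000 rad
Superposition: θ = Σ θ_i = 11/64000 rad ≈ 0.000172 rad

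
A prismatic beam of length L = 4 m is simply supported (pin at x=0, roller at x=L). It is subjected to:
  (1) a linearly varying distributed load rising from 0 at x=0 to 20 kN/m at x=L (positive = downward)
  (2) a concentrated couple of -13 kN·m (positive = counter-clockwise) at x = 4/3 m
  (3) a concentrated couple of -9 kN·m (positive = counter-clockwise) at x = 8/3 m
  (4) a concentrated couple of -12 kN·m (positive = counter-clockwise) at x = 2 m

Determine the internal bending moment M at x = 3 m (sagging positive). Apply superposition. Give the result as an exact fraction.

Load 1 — triangular load w₀=20 kN/m (0→w₀ over full span):
  M_1 = w₀Lx/6 - w₀x³/(6L) = 20·4·3/6 - 20·3³/(6·4) = 35/2 kN·m
Load 2 — applied couple M₀=-13 kN·m at a=4/3 m (b=L-a=8/3):
  M_2 = M₀x/L - M₀  [x>a] = (-13)·3/4 - (-13) = 13/4 kN·m
Load 3 — applied couple M₀=-9 kN·m at a=8/3 m (b=L-a=4/3):
  M_3 = M₀x/L - M₀  [x>a] = (-9)·3/4 - (-9) = 9/4 kN·m
Load 4 — applied couple M₀=-12 kN·m at a=2 m (b=L-a=2):
  M_4 = M₀x/L - M₀  [x>a] = (-12)·3/4 - (-12) = 3 kN·m
Superposition: M = Σ M_i = 26 kN·m ≈ 26.000000 kN·m

M(3) = 26 kN·m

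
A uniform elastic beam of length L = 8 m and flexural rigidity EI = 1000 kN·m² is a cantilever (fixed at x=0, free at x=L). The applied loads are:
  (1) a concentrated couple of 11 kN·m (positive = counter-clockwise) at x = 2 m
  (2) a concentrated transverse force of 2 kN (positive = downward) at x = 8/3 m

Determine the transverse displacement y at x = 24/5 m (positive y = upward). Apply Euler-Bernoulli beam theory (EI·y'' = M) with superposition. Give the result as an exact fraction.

Load 1 — applied couple M₀=11 kN·m at a=2 m (b=L-a=6):
  y_1 = M₀a(2x-a)/(2EI)  [x>a] = 11·2·(2·(24/5)-2)/(2·1000) = 209/2500 m
Load 2 — point force P=2 kN at a=8/3 m (b=L-a=16/3):
  y_2 = -Pa²(3x-a)/(6EI)  [x>a] = -2·(8/3)²·(3·(24/5)-(8/3))/(6·1000) = -1408/50625 m
Superposition: y = Σ y_i = 11297/202500 m ≈ 0.055788 m

y(24/5) = 11297/202500 m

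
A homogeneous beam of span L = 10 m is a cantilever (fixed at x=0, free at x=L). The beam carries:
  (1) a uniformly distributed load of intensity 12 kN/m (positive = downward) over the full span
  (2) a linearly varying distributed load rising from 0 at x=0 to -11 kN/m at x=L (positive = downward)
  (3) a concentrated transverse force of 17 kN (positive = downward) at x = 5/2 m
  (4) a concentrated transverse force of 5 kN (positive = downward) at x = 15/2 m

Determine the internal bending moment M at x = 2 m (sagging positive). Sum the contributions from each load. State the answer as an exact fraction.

M(2) = -2428/15 kN·m

Load 1 — uniform load w=12 kN/m over full span:
  M_1 = -w(L-x)²/2 = -12·(10-2)²/2 = -384 kN·m
Load 2 — triangular load w₀=-11 kN/m (0→w₀ over full span):
  M_2 = w₀Lx/2 - w₀L²/3 - w₀x³/(6L) = (-11)·10·2/2 - (-11)·10²/3 - (-11)·2³/(6·10) = 3872/15 kN·m
Load 3 — point force P=17 kN at a=5/2 m (b=L-a=15/2):
  M_3 = -P(a-x)  [x≤a] = -17·((5/2)-2) = -17/2 kN·m
Load 4 — point force P=5 kN at a=15/2 m (b=L-a=5/2):
  M_4 = -P(a-x)  [x≤a] = -5·((15/2)-2) = -55/2 kN·m
Superposition: M = Σ M_i = -2428/15 kN·m ≈ -161.866667 kN·m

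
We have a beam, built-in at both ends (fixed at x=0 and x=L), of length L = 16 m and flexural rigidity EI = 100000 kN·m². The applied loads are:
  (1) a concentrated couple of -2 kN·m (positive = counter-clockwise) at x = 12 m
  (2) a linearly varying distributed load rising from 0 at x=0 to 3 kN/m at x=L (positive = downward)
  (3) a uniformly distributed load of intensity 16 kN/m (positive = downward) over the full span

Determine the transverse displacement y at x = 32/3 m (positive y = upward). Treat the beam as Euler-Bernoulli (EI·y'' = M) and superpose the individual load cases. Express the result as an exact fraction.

y(32/3) = -89842/3796875 m

Load 1 — applied couple M₀=-2 kN·m at a=12 m (b=L-a=4):
  y_1 = (R_Ax³/6 - M_Ax²/2)/EI  [x≤a] with R_A=-9/64, M_A=-5/8 = ((-9/64)·(32/3)³/6 - (-5/8)·(32/3)²/2)/100000 = 2/28125 m
Load 2 — triangular load w₀=3 kN/m (0→w₀ over full span):
  y_2 = -w₀x²(L-x)²(x+2L)/(120LEI) = -3·(32/3)²·(16-(32/3))²·((32/3)+2·16)/(120·16·100000) = -8192/3796875 m
Load 3 — uniform load w=16 kN/m over full span:
  y_3 = -wx²(L-x)²/(24EI) = -16·(32/3)²·(16-(32/3))²/(24·100000) = -16384/759375 m
Superposition: y = Σ y_i = -89842/3796875 m ≈ -0.023662 m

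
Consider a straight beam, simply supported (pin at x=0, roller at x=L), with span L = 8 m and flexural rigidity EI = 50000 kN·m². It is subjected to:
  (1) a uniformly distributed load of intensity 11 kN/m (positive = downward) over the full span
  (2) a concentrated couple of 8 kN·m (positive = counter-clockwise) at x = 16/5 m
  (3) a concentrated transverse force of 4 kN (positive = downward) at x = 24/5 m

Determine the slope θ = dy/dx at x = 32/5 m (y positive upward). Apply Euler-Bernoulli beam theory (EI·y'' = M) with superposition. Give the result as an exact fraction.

θ(32/5) = 4568/1171875 rad

Load 1 — uniform load w=11 kN/m over full span:
  θ_1 = -w(L³-6Lx²+4x³)/(24EI) = -11·(8³-6·8·(32/5)²+4·(32/5)³)/(24·50000) = 1452/390625 rad
Load 2 — applied couple M₀=8 kN·m at a=16/5 m (b=L-a=24/5):
  θ_2 = (M₀x²/(2L)-M₀(x-a)+C₁)/EI  [x>a] with C₁=M₀(3b²-L²)/(6L)=64/75 = (8·(32/5)²/(2·8)-8·((32/5)-(16/5))+(64/75))/50000 = -4/46875 rad
Load 3 — point force P=4 kN at a=24/5 m (b=L-a=16/5):
  θ_3 = -Pa(2L²-6Lx+3x²+a²)/(6LEI)  [x>a] = -4·(24/5)·(2·8²-6·8·(32/5)+3·(32/5)²+(24/5)²)/(6·8·50000) = 104/390625 rad
Superposition: θ = Σ θ_i = 4568/1171875 rad ≈ 0.003898 rad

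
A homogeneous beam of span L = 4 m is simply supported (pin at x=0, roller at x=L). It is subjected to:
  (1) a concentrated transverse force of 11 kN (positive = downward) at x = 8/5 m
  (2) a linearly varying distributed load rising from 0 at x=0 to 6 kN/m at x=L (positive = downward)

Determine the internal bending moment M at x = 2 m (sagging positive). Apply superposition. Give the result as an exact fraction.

M(2) = 74/5 kN·m

Load 1 — point force P=11 kN at a=8/5 m (b=L-a=12/5):
  M_1 = Pa(L-x)/L  [x>a] = 11·(8/5)·(4-2)/4 = 44/5 kN·m
Load 2 — triangular load w₀=6 kN/m (0→w₀ over full span):
  M_2 = w₀Lx/6 - w₀x³/(6L) = 6·4·2/6 - 6·2³/(6·4) = 6 kN·m
Superposition: M = Σ M_i = 74/5 kN·m ≈ 14.800000 kN·m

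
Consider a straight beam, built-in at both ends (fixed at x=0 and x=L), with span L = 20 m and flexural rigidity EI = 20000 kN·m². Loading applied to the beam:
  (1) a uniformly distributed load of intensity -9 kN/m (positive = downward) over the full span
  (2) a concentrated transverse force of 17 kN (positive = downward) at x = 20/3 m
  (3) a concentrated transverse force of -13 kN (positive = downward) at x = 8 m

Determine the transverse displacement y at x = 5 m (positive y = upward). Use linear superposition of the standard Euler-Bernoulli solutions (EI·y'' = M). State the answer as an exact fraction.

y(5) = 263683/2592000 m

Load 1 — uniform load w=-9 kN/m over full span:
  y_1 = -wx²(L-x)²/(24EI) = -(-9)·5²·(20-5)²/(24·20000) = 27/256 m
Load 2 — point force P=17 kN at a=20/3 m (b=L-a=40/3):
  y_2 = -Pb²x²(3aL-(3a+b)x)/(6L³EI)  [x≤a] = -17·(40/3)²·5²·(3·(20/3)·20-(3·(20/3)+(40/3))·5)/(6·20³·20000) = -119/6480 m
Load 3 — point force P=-13 kN at a=8 m (b=L-a=12):
  y_3 = -Pb²x²(3aL-(3a+b)x)/(6L³EI)  [x≤a] = -(-13)·12²·5²·(3·8·20-(3·8+12)·5)/(6·20³·20000) = 117/8000 m
Superposition: y = Σ y_i = 263683/2592000 m ≈ 0.101730 m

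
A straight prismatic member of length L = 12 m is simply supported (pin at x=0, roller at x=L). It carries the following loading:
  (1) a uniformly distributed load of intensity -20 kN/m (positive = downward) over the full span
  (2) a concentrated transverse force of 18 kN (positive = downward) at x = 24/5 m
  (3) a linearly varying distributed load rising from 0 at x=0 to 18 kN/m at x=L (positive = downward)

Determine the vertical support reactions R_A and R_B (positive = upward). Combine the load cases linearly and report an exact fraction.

R_A = -366/5 kN, R_B = -204/5 kN

Load 1 — uniform load w=-20 kN/m over full span:
  R_A = wL/2 = (-20)·12/2 = -120 kN
  R_B = wL/2 = (-20)·12/2 = -120 kN
Load 2 — point force P=18 kN at a=24/5 m (b=L-a=36/5):
  R_A = Pb/L = 18·(36/5)/12 = 54/5 kN
  R_B = Pa/L = 18·(24/5)/12 = 36/5 kN
Load 3 — triangular load w₀=18 kN/m (0→w₀ over full span):
  R_A = w₀L/6 = 18·12/6 = 36 kN
  R_B = w₀L/3 = 18·12/3 = 72 kN
Superposition: R_A = -366/5 kN, R_B = -204/5 kN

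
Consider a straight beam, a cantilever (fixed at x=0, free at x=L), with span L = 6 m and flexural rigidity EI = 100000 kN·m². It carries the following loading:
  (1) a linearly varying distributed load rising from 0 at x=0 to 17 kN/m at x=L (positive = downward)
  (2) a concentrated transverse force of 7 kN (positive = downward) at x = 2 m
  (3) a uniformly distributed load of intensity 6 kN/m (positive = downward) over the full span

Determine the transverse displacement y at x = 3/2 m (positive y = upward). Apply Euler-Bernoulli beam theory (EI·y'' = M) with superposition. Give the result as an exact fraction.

Load 1 — triangular load w₀=17 kN/m (0→w₀ over full span):
  y_1 = (w₀Lx³/12-w₀L²x²/6-w₀x⁵/(120L))/EI = (17·6·(3/2)³/12-17·6²·(3/2)²/6-17·(3/2)⁵/(120·6))/100000 = -514539/256000000 m
Load 2 — point force P=7 kN at a=2 m (b=L-a=4):
  y_2 = -Px²(3a-x)/(6EI)  [x≤a] = -7·(3/2)²·(3·2-(3/2))/(6·100000) = -189/1600000 m
Load 3 — uniform load w=6 kN/m over full span:
  y_3 = -wx²(x²-4Lx+6L²)/(24EI) = -6·(3/2)²·((3/2)²-4·6·(3/2)+6·6²)/(24·100000) = -6561/6400000 m
Superposition: y = Σ y_i = -807219/256000000 m ≈ -0.003153 m

y(3/2) = -807219/256000000 m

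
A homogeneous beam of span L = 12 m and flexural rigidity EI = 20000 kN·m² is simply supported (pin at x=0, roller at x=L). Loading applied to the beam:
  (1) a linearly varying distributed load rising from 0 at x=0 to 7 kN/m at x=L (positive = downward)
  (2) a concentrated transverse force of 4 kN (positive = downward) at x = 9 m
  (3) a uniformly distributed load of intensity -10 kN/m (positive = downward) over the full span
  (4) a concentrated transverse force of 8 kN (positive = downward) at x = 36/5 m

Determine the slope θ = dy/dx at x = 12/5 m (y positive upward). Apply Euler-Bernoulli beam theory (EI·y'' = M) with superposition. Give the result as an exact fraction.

Load 1 — triangular load w₀=7 kN/m (0→w₀ over full span):
  θ_1 = -w₀(7L⁴-30L²x²+15x⁴)/(360LEI) = -7·(7·12⁴-30·12²·(12/5)²+15·(12/5)⁴)/(360·12·20000) = -3822/390625 rad
Load 2 — point force P=4 kN at a=9 m (b=L-a=3):
  θ_2 = -Pb(L²-b²-3x²)/(6LEI)  [x≤a] = -4·3·(12²-3²-3·(12/5)²)/(6·12·20000) = -981/1000000 rad
Load 3 — uniform load w=-10 kN/m over full span:
  θ_3 = -w(L³-6Lx²+4x³)/(24EI) = -(-10)·(12³-6·12·(12/5)²+4·(12/5)³)/(24·20000) = 891/31250 rad
Load 4 — point force P=8 kN at a=36/5 m (b=L-a=24/5):
  θ_4 = -Pb(L²-b²-3x²)/(6LEI)  [x≤a] = -8·(24/5)·(12²-(24/5)²-3·(12/5)²)/(6·12·20000) = -216/78125 rad
Superposition: θ = Σ θ_i = 374547/25000000 rad ≈ 0.014982 rad

θ(12/5) = 374547/25000000 rad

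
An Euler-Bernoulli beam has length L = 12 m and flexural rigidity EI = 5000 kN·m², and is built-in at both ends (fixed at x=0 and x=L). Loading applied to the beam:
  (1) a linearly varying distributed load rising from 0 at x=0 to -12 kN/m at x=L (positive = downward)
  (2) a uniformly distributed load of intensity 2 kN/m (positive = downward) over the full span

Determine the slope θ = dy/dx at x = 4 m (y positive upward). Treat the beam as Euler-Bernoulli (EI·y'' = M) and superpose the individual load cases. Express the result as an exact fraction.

Load 1 — triangular load w₀=-12 kN/m (0→w₀ over full span):
  θ_1 = -w₀(2x(L-x)(L-2x)(x+2L)+x²(L-x)²)/(120LEI) = -(-12)·(2·4·(12-4)·(12-2·4)·(4+2·12)+4²·(12-4)²)/(120·12·5000) = 128/9375 rad
Load 2 — uniform load w=2 kN/m over full span:
  θ_2 = -wx(L-x)(L-2x)/(12EI) = -2·4·(12-4)·(12-2·4)/(12·5000) = -8/1875 rad
Superposition: θ = Σ θ_i = 88/9375 rad ≈ 0.009387 rad

θ(4) = 88/9375 rad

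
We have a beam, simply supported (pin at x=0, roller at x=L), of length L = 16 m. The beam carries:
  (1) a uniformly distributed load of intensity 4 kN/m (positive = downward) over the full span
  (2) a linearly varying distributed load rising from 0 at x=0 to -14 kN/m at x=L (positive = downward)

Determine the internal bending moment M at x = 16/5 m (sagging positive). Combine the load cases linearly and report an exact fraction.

Load 1 — uniform load w=4 kN/m over full span:
  M_1 = wx(L-x)/2 = 4·(16/5)·(16-(16/5))/2 = 2048/25 kN·m
Load 2 — triangular load w₀=-14 kN/m (0→w₀ over full span):
  M_2 = w₀Lx/6 - w₀x³/(6L) = (-14)·16·(16/5)/6 - (-14)·(16/5)³/(6·16) = -14336/125 kN·m
Superposition: M = Σ M_i = -4096/125 kN·m ≈ -32.768000 kN·m

M(16/5) = -4096/125 kN·m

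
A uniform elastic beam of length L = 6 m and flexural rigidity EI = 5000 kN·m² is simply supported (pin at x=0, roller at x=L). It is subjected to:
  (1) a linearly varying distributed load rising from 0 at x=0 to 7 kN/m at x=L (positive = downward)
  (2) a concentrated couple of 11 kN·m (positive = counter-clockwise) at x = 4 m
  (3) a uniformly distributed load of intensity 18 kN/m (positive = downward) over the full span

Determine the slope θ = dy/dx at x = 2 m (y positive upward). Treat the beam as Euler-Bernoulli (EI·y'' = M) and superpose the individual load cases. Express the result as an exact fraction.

Load 1 — triangular load w₀=7 kN/m (0→w₀ over full span):
  θ_1 = -w₀(7L⁴-30L²x²+15x⁴)/(360LEI) = -7·(7·6⁴-30·6²·2²+15·2⁴)/(360·6·5000) = -91/28125 rad
Load 2 — applied couple M₀=11 kN·m at a=4 m (b=L-a=2):
  θ_2 = (M₀x²/(2L)+C₁)/EI  [x≤a] with C₁=M₀(3b²-L²)/(6L)=-22/3 = (11·2²/(2·6)+(-22/3))/5000 = -11/15000 rad
Load 3 — uniform load w=18 kN/m over full span:
  θ_3 = -w(L³-6Lx²+4x³)/(24EI) = -18·(6³-6·6·2²+4·2³)/(24·5000) = -39/2500 rad
Superposition: θ = Σ θ_i = -4403/225000 rad ≈ -0.019569 rad

θ(2) = -4403/225000 rad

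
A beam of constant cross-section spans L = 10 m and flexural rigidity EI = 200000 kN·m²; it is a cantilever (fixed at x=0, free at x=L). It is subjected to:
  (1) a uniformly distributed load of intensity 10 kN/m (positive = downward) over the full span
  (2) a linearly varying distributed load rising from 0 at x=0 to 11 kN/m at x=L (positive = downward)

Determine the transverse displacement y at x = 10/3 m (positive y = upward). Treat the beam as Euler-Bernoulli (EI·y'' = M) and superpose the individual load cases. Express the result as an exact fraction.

y(10/3) = -11411/583200 m

Load 1 — uniform load w=10 kN/m over full span:
  y_1 = -wx²(x²-4Lx+6L²)/(24EI) = -10·(10/3)²·((10/3)²-4·10·(10/3)+6·10²)/(24·200000) = -43/3888 m
Load 2 — triangular load w₀=11 kN/m (0→w₀ over full span):
  y_2 = (w₀Lx³/12-w₀L²x²/6-w₀x⁵/(120L))/EI = (11·10·(10/3)³/12-11·10²·(10/3)²/6-11·(10/3)⁵/(120·10))/200000 = -4961/583200 m
Superposition: y = Σ y_i = -11411/583200 m ≈ -0.019566 m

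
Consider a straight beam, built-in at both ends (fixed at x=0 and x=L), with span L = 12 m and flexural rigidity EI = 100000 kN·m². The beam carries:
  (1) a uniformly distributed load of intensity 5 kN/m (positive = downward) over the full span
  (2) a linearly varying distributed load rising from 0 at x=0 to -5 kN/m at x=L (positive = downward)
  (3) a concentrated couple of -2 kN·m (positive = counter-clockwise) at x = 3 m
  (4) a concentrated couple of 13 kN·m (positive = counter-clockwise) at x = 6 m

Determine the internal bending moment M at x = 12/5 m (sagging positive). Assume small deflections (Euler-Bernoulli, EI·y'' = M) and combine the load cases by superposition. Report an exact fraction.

M(12/5) = 157/200 kN·m

Load 1 — uniform load w=5 kN/m over full span:
  M_1 = wLx/2 - wL²/12 - wx²/2 = 5·12·(12/5)/2 - 5·12²/12 - 5·(12/5)²/2 = -12/5 kN·m
Load 2 — triangular load w₀=-5 kN/m (0→w₀ over full span):
  M_2 = 3w₀Lx/20 - w₀L²/30 - w₀x³/(6L) = 3·(-5)·12·(12/5)/20 - (-5)·12²/30 - (-5)·(12/5)³/(6·12) = 84/25 kN·m
Load 3 — applied couple M₀=-2 kN·m at a=3 m (b=L-a=9):
  M_3 = R_Ax - M_A  [x≤a] with R_A=-3/16, M_A=3/8 = (-3/16)·(12/5) - (3/8) = -33/40 kN·m
Load 4 — applied couple M₀=13 kN·m at a=6 m (b=L-a=6):
  M_4 = R_Ax - M_A  [x≤a] with R_A=13/8, M_A=13/4 = (13/8)·(12/5) - (13/4) = 13/20 kN·m
Superposition: M = Σ M_i = 157/200 kN·m ≈ 0.785000 kN·m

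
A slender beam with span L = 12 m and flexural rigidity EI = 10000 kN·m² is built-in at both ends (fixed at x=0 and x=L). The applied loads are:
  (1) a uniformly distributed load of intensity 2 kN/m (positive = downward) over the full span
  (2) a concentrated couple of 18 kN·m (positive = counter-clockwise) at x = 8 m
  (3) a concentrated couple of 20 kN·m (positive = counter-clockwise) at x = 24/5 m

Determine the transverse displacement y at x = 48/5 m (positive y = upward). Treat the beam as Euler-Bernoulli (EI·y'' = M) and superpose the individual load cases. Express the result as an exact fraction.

Load 1 — uniform load w=2 kN/m over full span:
  y_1 = -wx²(L-x)²/(24EI) = -2·(48/5)²·(12-(48/5))²/(24·10000) = -1728/390625 m
Load 2 — applied couple M₀=18 kN·m at a=8 m (b=L-a=4):
  y_2 = (R_Ax³/6 - M_Ax²/2 - M₀(x-a)²/2)/EI  [x>a] with R_A=2, M_A=6 = (2·(48/5)³/6 - 6·(48/5)²/2 - 18·((48/5)-8)²/2)/10000 = -36/78125 m
Load 3 — applied couple M₀=20 kN·m at a=24/5 m (b=L-a=36/5):
  y_3 = (R_Ax³/6 - M_Ax²/2 - M₀(x-a)²/2)/EI  [x>a] with R_A=12/5, M_A=12/5 = ((12/5)·(48/5)³/6 - (12/5)·(48/5)²/2 - 20·((48/5)-(24/5))²/2)/10000 = 504/390625 m
Superposition: y = Σ y_i = -1404/390625 m ≈ -0.003594 m

y(48/5) = -1404/390625 m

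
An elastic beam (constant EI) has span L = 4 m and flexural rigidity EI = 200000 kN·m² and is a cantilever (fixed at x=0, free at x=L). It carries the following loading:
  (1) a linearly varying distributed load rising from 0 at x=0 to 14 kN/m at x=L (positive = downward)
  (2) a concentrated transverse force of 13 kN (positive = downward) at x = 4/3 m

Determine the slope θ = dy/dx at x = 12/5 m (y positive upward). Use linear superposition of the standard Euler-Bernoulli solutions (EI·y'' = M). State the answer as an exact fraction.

θ(12/5) = -80827/140625000 rad

Load 1 — triangular load w₀=14 kN/m (0→w₀ over full span):
  θ_1 = (w₀Lx²/4-w₀L²x/3-w₀x⁴/(24L))/EI = (14·4·(12/5)²/4-14·4²·(12/5)/3-14·(12/5)⁴/(24·4))/200000 = -4039/7812500 rad
Load 2 — point force P=13 kN at a=4/3 m (b=L-a=8/3):
  θ_2 = -Pa²/(2EI)  [x>a] = -13·(4/3)²/(2·200000) = -13/225000 rad
Superposition: θ = Σ θ_i = -80827/140625000 rad ≈ -0.000575 rad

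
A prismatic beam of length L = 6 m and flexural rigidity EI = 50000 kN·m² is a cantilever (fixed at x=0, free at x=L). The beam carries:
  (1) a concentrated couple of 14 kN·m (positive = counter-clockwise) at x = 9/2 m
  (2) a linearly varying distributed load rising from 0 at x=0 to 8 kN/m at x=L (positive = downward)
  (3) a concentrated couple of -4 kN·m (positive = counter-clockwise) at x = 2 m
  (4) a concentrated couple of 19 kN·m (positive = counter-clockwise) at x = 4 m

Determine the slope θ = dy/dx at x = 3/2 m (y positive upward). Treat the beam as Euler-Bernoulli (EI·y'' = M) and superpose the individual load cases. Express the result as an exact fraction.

θ(3/2) = -2361/1600000 rad

Load 1 — applied couple M₀=14 kN·m at a=9/2 m (b=L-a=3/2):
  θ_1 = M₀x/EI  [x≤a] = 14·(3/2)/50000 = 21/50000 rad
Load 2 — triangular load w₀=8 kN/m (0→w₀ over full span):
  θ_2 = (w₀Lx²/4-w₀L²x/3-w₀x⁴/(24L))/EI = (8·6·(3/2)²/4-8·6²·(3/2)/3-8·(3/2)⁴/(24·6))/50000 = -3753/1600000 rad
Load 3 — applied couple M₀=-4 kN·m at a=2 m (b=L-a=4):
  θ_3 = M₀x/EI  [x≤a] = (-4)·(3/2)/50000 = -3/25000 rad
Load 4 — applied couple M₀=19 kN·m at a=4 m (b=L-a=2):
  θ_4 = M₀x/EI  [x≤a] = 19·(3/2)/50000 = 57/100000 rad
Superposition: θ = Σ θ_i = -2361/1600000 rad ≈ -0.001476 rad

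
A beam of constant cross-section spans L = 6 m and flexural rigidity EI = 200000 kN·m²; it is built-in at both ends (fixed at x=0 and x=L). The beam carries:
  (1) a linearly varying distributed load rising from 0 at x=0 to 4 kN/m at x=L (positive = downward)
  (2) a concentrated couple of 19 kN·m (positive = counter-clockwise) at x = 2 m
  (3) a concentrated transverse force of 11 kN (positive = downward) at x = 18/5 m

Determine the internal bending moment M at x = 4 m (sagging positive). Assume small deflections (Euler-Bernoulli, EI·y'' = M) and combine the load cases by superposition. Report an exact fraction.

Load 1 — triangular load w₀=4 kN/m (0→w₀ over full span):
  M_1 = 3w₀Lx/20 - w₀L²/30 - w₀x³/(6L) = 3·4·6·4/20 - 4·6²/30 - 4·4³/(6·6) = 112/45 kN·m
Load 2 — applied couple M₀=19 kN·m at a=2 m (b=L-a=4):
  M_2 = R_Ax - M_A - M₀  [x>a] with R_A=38/9, M_A=0 = (38/9)·4 - 0 - 19 = -19/9 kN·m
Load 3 — point force P=11 kN at a=18/5 m (b=L-a=12/5):
  M_3 = Pa²(a+3b)(L-x)/L³ - Pa²b/L²  [x>a] = 11·(18/5)²·((18/5)+3·(12/5))·(6-4)/6³ - 11·(18/5)²·(12/5)/6² = 594/125 kN·m
Superposition: M = Σ M_i = 5771/1125 kN·m ≈ 5.129778 kN·m

M(4) = 5771/1125 kN·m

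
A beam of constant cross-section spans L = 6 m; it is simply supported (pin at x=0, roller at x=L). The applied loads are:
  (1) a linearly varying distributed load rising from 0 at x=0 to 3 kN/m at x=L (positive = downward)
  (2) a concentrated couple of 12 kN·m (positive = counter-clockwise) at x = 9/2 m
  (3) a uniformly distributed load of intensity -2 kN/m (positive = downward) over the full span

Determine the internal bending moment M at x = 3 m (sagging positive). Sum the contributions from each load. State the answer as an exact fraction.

Load 1 — triangular load w₀=3 kN/m (0→w₀ over full span):
  M_1 = w₀Lx/6 - w₀x³/(6L) = 3·6·3/6 - 3·3³/(6·6) = 27/4 kN·m
Load 2 — applied couple M₀=12 kN·m at a=9/2 m (b=L-a=3/2):
  M_2 = M₀x/L  [x≤a] = 12·3/6 = 6 kN·m
Load 3 — uniform load w=-2 kN/m over full span:
  M_3 = wx(L-x)/2 = (-2)·3·(6-3)/2 = -9 kN·m
Superposition: M = Σ M_i = 15/4 kN·m ≈ 3.750000 kN·m

M(3) = 15/4 kN·m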